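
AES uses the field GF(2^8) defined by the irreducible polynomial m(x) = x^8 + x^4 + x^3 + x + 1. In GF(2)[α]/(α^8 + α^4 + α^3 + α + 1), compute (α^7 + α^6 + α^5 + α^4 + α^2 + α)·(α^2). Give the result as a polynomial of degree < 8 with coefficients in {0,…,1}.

Multiply in GF(2)[α]: (α^7 + α^6 + α^5 + α^4 + α^2 + α)·(α^2) = α^9 + α^8 + α^7 + α^6 + α^4 + α^3.
Reduce using α^8 ≡ α^4 + α^3 + α + 1 (mod α^8 + α^4 + α^3 + α + 1).
Reduced: α^7 + α^6 + α^5 + α^4 + α^2 + 1.

α^7 + α^6 + α^5 + α^4 + α^2 + 1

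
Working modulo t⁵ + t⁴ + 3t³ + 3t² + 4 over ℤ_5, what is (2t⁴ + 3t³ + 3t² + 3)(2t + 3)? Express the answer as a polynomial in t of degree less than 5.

3t^4 + 3t^3 + 2t^2 + t + 3

Multiply in ℤ_5[t]: (2t⁴ + 3t³ + 3t² + 3)·(2t + 3) = 4t⁵ + 2t⁴ + 4t² + t + 4.
Reduce using t⁵ ≡ 4t⁴ + 2t³ + 2t² + 1 (mod t⁵ + t⁴ + 3t³ + 3t² + 4).
Reduced: 3t⁴ + 3t³ + 2t² + t + 3.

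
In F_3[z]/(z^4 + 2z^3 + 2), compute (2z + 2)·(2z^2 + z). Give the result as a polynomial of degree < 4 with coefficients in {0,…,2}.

z^3 + 2z

Multiply in F_3[z]: (2z + 2)·(2z^2 + z) = z^3 + 2z.
Reduced: z^3 + 2z.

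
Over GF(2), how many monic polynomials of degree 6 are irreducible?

9

Gauss's count: N_{2}(6) = (1/6) Σ_{d|6} μ(6/d)·2^d.
Divisors of 6: 1, 2, 3, 6; μ(6/d) for each: 1, -1, -1, 1.
Σ = 2^1 − 2^2 − 2^3 + 2^6 = 54.
N = 54/6 = 9.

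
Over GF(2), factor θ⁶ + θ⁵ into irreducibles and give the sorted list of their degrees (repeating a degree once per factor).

Write f(θ) = θ⁶ + θ⁵.
Roots in GF(2): f(0) = 0 → root; f(1) = 0 → root.
Linear factors from roots: (θ), (θ + 1).
Complete factorization: f(θ) = (θ + 1)·(θ)^5.
Factor degrees with multiplicity: 1 + 1 + 1 + 1 + 1 + 1 = 6.

1, 1, 1, 1, 1, 1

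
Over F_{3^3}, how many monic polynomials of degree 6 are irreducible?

64566684

Gauss's count: N_{27}(6) = (1/6) Σ_{d|6} μ(6/d)·27^d.
Divisors of 6: 1, 2, 3, 6; μ(6/d) for each: 1, -1, -1, 1.
Σ = 27^1 − 27^2 − 27^3 + 27^6 = 387400104.
N = 387400104/6 = 64566684.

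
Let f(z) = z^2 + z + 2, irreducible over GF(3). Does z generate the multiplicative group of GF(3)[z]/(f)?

Yes

|GF(3^2)^×| = 3^2 − 1 = 8. Prime factorization: 8 = 2^3.
f is primitive ⇔ z has order 8 in GF(3)[z]/(f), i.e. z^(8/q) ≠ 1 for each prime q | 8.
z^(4) mod f = 2.
None equal 1, so z has full order 8; f is primitive.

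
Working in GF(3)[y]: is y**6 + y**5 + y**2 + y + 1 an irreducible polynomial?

Write g(y) = y**6 + y**5 + y**2 + y + 1.
Check for roots in GF(3): g(0) = 1; g(1) = 2; g(2) = 1.
No roots, so no linear factors.
Monic irreducibles of degree 2 over GF(3): y**2 + 1, y**2 + y - 1, y**2 - y - 1.
None of them divide g (all give nonzero remainder).
Degree-3 irreducible divisors: test the 8 monic irreducibles of degree 3 over GF(3).
None of them divide g (all give nonzero remainder).
No irreducible factor of degree ≤ 3 exists, so g is irreducible over GF(3).

Yes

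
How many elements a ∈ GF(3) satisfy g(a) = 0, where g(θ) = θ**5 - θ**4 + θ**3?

Evaluate at each of the 3 elements of GF(3):
g(0) = 0 → root; g(1) = 1; g(2) = 0 → root.
Roots: {0, 2}.

2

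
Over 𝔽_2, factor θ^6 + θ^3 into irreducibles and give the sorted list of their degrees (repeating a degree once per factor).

1, 1, 1, 1, 2

Write g(θ) = θ^6 + θ^3.
Roots in 𝔽_2: g(0) = 0 → root; g(1) = 0 → root.
Linear factors from roots: (θ), (θ + 1).
Complete factorization: g(θ) = (θ + 1)·(θ)^3·(θ^2 + θ + 1).
Factor degrees with multiplicity: 1 + 1 + 1 + 1 + 2 = 6.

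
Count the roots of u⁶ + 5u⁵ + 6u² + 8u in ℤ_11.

Write f(u) = u⁶ + 5u⁵ + 6u² + 8u.
Evaluate at each of the 11 elements of ℤ_11:
f(0) = 0 → root; f(1) = 9; f(2) = 0 → root; f(3) = 9; f(4) = 5; f(5) = 2; f(6) = 0 → root; f(7) = 8; f(8) = 6; f(9) = 0 → root; f(10) = 5.
Roots: {0, 2, 6, 9}.

4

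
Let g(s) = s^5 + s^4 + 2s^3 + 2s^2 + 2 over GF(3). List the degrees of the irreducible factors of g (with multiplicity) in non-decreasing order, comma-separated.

5

Roots in GF(3): g(0) = 2; g(1) = 2; g(2) = 2.
Complete factorization: g(s) = (s^5 + s^4 + 2s^3 + 2s^2 + 2).
Factor degrees with multiplicity: 5 = 5.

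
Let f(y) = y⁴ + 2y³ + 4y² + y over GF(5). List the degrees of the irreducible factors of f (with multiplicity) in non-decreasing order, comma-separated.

1, 1, 2

Roots in GF(5): f(0) = 0 → root; f(1) = 3; f(2) = 0 → root; f(3) = 4; f(4) = 2.
Linear factors from roots: (y), (y + 3).
Complete factorization: f(y) = (y)·(y + 3)·(y² + 4y + 2).
Factor degrees with multiplicity: 1 + 1 + 2 = 4.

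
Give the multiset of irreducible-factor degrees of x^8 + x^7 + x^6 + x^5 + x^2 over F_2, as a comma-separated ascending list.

Write f(x) = x^8 + x^7 + x^6 + x^5 + x^2.
Roots in F_2: f(0) = 0 → root; f(1) = 1.
Linear factors from roots: (x).
Complete factorization: f(x) = (x)^2·(x^2 + x + 1)·(x^4 + x + 1).
Factor degrees with multiplicity: 1 + 1 + 2 + 4 = 8.

1, 1, 2, 4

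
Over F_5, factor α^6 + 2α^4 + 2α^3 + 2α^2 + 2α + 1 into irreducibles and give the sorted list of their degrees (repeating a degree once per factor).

1, 1, 1, 1, 2

Write g(α) = α^6 + 2α^4 + 2α^3 + 2α^2 + 2α + 1.
Roots in F_5: g(0) = 1; g(1) = 0 → root; g(2) = 0 → root; g(3) = 0 → root; g(4) = 2.
Linear factors from roots: (α + 4), (α + 3), (α + 2).
Complete factorization: g(α) = (α + 2)·(α + 4)·(α + 3)^2·(α^2 + 3α + 3).
Factor degrees with multiplicity: 1 + 1 + 1 + 1 + 2 = 6.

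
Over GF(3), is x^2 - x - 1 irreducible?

Write g(x) = x^2 - x - 1.
Check for roots in GF(3): g(0) = 2; g(1) = 2; g(2) = 1.
No roots. A degree-2 polynomial over a field with no linear factor is irreducible.

Yes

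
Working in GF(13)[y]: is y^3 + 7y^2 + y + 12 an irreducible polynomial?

Yes

Write h(y) = y^3 + 7y^2 + y + 12.
Check each element of GF(13) for a root: h(0)=12, h(1)=8, h(2)=11, h(3)=1, h(4)=10, h(5)=5, h(6)=5, h(7)=3, h(8)=5, h(9)=4, h(10)=6, h(11)=4, h(12)=4.
No roots. A degree-3 polynomial over a field with no linear factor is irreducible.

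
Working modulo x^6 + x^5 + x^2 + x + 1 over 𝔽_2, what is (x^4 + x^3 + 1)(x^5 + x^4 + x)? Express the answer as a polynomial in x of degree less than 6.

Multiply in 𝔽_2[x]: (x^4 + x^3 + 1)·(x^5 + x^4 + x) = x^9 + x^7 + x.
Reduce using x^6 ≡ x^5 + x^2 + x + 1 (mod x^6 + x^5 + x^2 + x + 1).
Reduced: x^5 + x^2 + x.

x^5 + x^2 + x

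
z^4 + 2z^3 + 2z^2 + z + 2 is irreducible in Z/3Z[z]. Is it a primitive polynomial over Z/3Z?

Write f(z) = z^4 + 2z^3 + 2z^2 + z + 2.
|GF(3^4)^×| = 3^4 − 1 = 80. Prime factorization: 80 = 2^4·5.
f is primitive ⇔ z has order 80 in GF(3)[z]/(f), i.e. z^(80/q) ≠ 1 for each prime q | 80.
z^(40) mod f = 2.
z^(16) mod f = z^2 + 2z.
None equal 1, so z has full order 80; f is primitive.

Yes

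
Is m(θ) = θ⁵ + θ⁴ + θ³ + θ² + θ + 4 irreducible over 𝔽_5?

Yes

Check for roots in 𝔽_5: m(0) = 4; m(1) = 4; m(2) = 1; m(3) = 2; m(4) = 3.
No roots, so no linear factors.
Degree-2 irreducible divisors: test the 10 monic irreducibles of degree 2 over GF(5).
None of them divide m (all give nonzero remainder).
No irreducible factor of degree ≤ 2 exists, so m is irreducible over GF(5).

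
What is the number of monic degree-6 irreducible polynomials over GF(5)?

By the necklace-counting formula, N_5(6) = (1/6) Σ_{d|6} μ(6/d)·5^d.
Divisors of 6: 1, 2, 3, 6; μ(6/d) for each: 1, -1, -1, 1.
Σ = 5^1 − 5^2 − 5^3 + 5^6 = 15480.
N = 15480/6 = 2580.

2580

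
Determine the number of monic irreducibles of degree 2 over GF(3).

3

The number of monic irreducibles of degree 2 over GF(3) is (1/2)·Σ_{d∣2} μ(2/d) 3^d.
Divisors of 2: 1, 2; μ(2/d) for each: -1, 1.
Σ = − 3^1 + 3^2 = 6.
N = 6/2 = 3.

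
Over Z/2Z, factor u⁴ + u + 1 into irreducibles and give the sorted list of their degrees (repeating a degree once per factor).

4

Write g(u) = u⁴ + u + 1.
Roots in Z/2Z: g(0) = 1; g(1) = 1.
Complete factorization: g(u) = (u⁴ + u + 1).
Factor degrees with multiplicity: 4 = 4.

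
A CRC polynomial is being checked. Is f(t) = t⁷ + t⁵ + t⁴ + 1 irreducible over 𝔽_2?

No

Check for roots in 𝔽_2: f(0) = 1; f(1) = 0 → root.
f(1) = 0, so (t − 1) divides f(t); f is reducible.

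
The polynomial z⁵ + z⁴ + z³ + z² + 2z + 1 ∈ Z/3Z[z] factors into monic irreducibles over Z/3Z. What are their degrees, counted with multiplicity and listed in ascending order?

Write f(z) = z⁵ + z⁴ + z³ + z² + 2z + 1.
Roots in Z/3Z: f(0) = 1; f(1) = 1; f(2) = 2.
Complete factorization: f(z) = (z⁵ + z⁴ + z³ + z² + 2z + 1).
Factor degrees with multiplicity: 5 = 5.

5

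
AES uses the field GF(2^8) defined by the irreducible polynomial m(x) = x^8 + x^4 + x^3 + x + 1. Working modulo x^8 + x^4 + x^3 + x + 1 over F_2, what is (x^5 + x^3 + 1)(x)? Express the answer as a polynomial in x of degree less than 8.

Multiply in F_2[x]: (x^5 + x^3 + 1)·(x) = x^6 + x^4 + x.
Reduced: x^6 + x^4 + x.

x^6 + x^4 + x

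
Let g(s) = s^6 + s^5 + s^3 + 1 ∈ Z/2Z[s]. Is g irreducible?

No

Check for roots in Z/2Z: g(0) = 1; g(1) = 0 → root.
g(1) = 0, so (s − 1) divides g(s); g is reducible.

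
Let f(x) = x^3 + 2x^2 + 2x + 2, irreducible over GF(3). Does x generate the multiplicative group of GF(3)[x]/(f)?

No

|GF(3^3)^×| = 3^3 − 1 = 26. Prime factorization: 26 = 2·13.
f is primitive ⇔ x has order 26 in GF(3)[x]/(f), i.e. x^(26/q) ≠ 1 for each prime q | 26.
x^(13) mod f = 1
x^(2) mod f = x^2.
Since x^(13) = 1, the order of x divides 13 < 26; not primitive.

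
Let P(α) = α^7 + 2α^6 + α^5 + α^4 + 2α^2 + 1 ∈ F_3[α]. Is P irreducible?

Check for roots in F_3: P(0) = 1; P(1) = 2; P(2) = 1.
No roots, so no linear factors.
Monic irreducibles of degree 2 over GF(3): α^2 + 1, α^2 + α + 2, α^2 + 2α + 2.
None of them divide P (all give nonzero remainder).
Degree-3 irreducible divisors: test the 8 monic irreducibles of degree 3 over GF(3).
None of them divide P (all give nonzero remainder).
No irreducible factor of degree ≤ 3 exists, so P is irreducible over GF(3).

Yes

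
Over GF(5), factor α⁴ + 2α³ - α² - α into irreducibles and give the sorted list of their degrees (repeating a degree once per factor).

Write g(α) = α⁴ + 2α³ - α² - α.
Roots in GF(5): g(0) = 0 → root; g(1) = 1; g(2) = 1; g(3) = 3; g(4) = 4.
Linear factors from roots: (α).
Complete factorization: g(α) = (α)·(α³ + 2α² - α - 1).
Factor degrees with multiplicity: 1 + 3 = 4.

1, 3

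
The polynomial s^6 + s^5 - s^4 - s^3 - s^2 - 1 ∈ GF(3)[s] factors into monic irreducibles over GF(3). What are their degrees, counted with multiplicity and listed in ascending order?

6

Write g(s) = s^6 + s^5 - s^4 - s^3 - s^2 - 1.
Roots in GF(3): g(0) = 2; g(1) = 1; g(2) = 1.
Complete factorization: g(s) = (s^6 + s^5 - s^4 - s^3 - s^2 - 1).
Factor degrees with multiplicity: 6 = 6.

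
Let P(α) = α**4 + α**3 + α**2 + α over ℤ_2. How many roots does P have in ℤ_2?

Evaluate at each of the 2 elements of ℤ_2:
P(0) = 0 → root; P(1) = 0 → root.
Roots: {0, 1}.

2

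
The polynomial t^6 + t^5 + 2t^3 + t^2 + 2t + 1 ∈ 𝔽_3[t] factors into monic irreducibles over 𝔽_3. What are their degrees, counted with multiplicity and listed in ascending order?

Write g(t) = t^6 + t^5 + 2t^3 + t^2 + 2t + 1.
Roots in 𝔽_3: g(0) = 1; g(1) = 2; g(2) = 1.
Complete factorization: g(t) = (t^6 + t^5 + 2t^3 + t^2 + 2t + 1).
Factor degrees with multiplicity: 6 = 6.

6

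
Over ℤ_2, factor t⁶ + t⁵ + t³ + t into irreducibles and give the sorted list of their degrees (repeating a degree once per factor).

1, 1, 4

Write f(t) = t⁶ + t⁵ + t³ + t.
Roots in ℤ_2: f(0) = 0 → root; f(1) = 0 → root.
Linear factors from roots: (t), (t + 1).
Complete factorization: f(t) = (t)·(t + 1)·(t⁴ + t + 1).
Factor degrees with multiplicity: 1 + 1 + 4 = 6.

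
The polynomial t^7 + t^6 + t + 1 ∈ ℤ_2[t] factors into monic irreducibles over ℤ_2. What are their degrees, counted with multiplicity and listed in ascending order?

Write h(t) = t^7 + t^6 + t + 1.
Roots in ℤ_2: h(0) = 1; h(1) = 0 → root.
Linear factors from roots: (t + 1).
Complete factorization: h(t) = (t + 1)^3·(t^2 + t + 1)^2.
Factor degrees with multiplicity: 1 + 1 + 1 + 2 + 2 = 7.

1, 1, 1, 2, 2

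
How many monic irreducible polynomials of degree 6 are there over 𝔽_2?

x^(2^6) − x is the product of all monic irreducibles of degree dividing 6; Möbius inversion gives N = (1/6) Σ μ(6/d)·2^d.
Divisors of 6: 1, 2, 3, 6; μ(6/d) for each: 1, -1, -1, 1.
Σ = 2^1 − 2^2 − 2^3 + 2^6 = 54.
N = 54/6 = 9.

9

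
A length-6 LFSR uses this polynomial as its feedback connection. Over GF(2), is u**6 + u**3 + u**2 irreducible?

Write f(u) = u**6 + u**3 + u**2.
Check for roots in GF(2): f(0) = 0 → root; f(1) = 1.
f(0) = 0, so (u) divides f(u); f is reducible.

No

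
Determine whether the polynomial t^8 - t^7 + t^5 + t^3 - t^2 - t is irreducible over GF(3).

Write m(t) = t^8 - t^7 + t^5 + t^3 - t^2 - t.
Check for roots in GF(3): m(0) = 0 → root; m(1) = 0 → root; m(2) = 0 → root.
m(0) = 0, so (t) divides m(t); m is reducible.

No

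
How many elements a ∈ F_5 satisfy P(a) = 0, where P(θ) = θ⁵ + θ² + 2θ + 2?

Evaluate at each of the 5 elements of F_5:
P(0) = 2; P(1) = 1; P(2) = 2; P(3) = 0 → root; P(4) = 0 → root.
Roots: {3, 4}.

2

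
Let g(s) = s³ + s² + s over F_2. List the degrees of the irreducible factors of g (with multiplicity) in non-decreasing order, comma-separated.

1, 2

Roots in F_2: g(0) = 0 → root; g(1) = 1.
Linear factors from roots: (s).
Complete factorization: g(s) = (s)·(s² + s + 1).
Factor degrees with multiplicity: 1 + 2 = 3.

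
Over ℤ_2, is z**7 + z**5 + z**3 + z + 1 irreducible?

Write P(z) = z**7 + z**5 + z**3 + z + 1.
Check for roots in ℤ_2: P(0) = 1; P(1) = 1.
No roots, so no linear factors.
Monic irreducibles of degree 2 over GF(2): z**2 + z + 1.
None of them divide P (all give nonzero remainder).
Monic irreducibles of degree 3 over GF(2): z**3 + z + 1, z**3 + z**2 + 1.
None of them divide P (all give nonzero remainder).
No irreducible factor of degree ≤ 3 exists, so P is irreducible over GF(2).

Yes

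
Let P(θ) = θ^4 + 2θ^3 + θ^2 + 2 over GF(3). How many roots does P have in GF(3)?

Evaluate at each of the 3 elements of GF(3):
P(0) = 2; P(1) = 0 → root; P(2) = 2.
Roots: {1}.

1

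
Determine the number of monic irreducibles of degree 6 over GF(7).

19544

x^(7^6) − x is the product of all monic irreducibles of degree dividing 6; Möbius inversion gives N = (1/6) Σ μ(6/d)·7^d.
Divisors of 6: 1, 2, 3, 6; μ(6/d) for each: 1, -1, -1, 1.
Σ = 7^1 − 7^2 − 7^3 + 7^6 = 117264.
N = 117264/6 = 19544.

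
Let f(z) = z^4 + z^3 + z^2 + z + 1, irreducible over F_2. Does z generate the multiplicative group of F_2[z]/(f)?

|GF(2^4)^×| = 2^4 − 1 = 15. Prime factorization: 15 = 3·5.
f is primitive ⇔ z has order 15 in GF(2)[z]/(f), i.e. z^(15/q) ≠ 1 for each prime q | 15.
z^(5) mod f = 1
z^(3) mod f = z^3.
Since z^(5) = 1, the order of z divides 5 < 15; not primitive.

No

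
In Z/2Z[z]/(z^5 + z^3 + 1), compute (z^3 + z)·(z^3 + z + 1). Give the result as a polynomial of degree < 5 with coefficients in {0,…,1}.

Multiply in Z/2Z[z]: (z^3 + z)·(z^3 + z + 1) = z^6 + z^3 + z^2 + z.
Reduce using z^5 ≡ z^3 + 1 (mod z^5 + z^3 + 1).
Reduced: z^4 + z^3 + z^2.

z^4 + z^3 + z^2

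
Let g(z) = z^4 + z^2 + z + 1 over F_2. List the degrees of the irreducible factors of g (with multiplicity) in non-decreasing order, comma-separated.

Roots in F_2: g(0) = 1; g(1) = 0 → root.
Linear factors from roots: (z + 1).
Complete factorization: g(z) = (z + 1)·(z^3 + z^2 + 1).
Factor degrees with multiplicity: 1 + 3 = 4.

1, 3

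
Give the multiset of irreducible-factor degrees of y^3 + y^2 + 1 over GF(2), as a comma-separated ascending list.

Write g(y) = y^3 + y^2 + 1.
Roots in GF(2): g(0) = 1; g(1) = 1.
Complete factorization: g(y) = (y^3 + y^2 + 1).
Factor degrees with multiplicity: 3 = 3.

3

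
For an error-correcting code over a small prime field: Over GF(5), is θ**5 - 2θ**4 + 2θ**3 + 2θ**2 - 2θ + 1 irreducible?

Write g(θ) = θ**5 - 2θ**4 + 2θ**3 + 2θ**2 - 2θ + 1.
Check for roots in GF(5): g(0) = 1; g(1) = 2; g(2) = 1; g(3) = 3; g(4) = 0 → root.
g(4) = 0, so (θ − 4) divides g(θ); g is reducible.

No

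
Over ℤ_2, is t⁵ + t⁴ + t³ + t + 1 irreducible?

Write m(t) = t⁵ + t⁴ + t³ + t + 1.
Check for roots in ℤ_2: m(0) = 1; m(1) = 1.
No roots, so no linear factors.
Monic irreducibles of degree 2 over GF(2): t² + t + 1.
None of them divide m (all give nonzero remainder).
No irreducible factor of degree ≤ 2 exists, so m is irreducible over GF(2).

Yes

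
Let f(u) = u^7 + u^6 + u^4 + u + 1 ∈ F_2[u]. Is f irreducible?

Check for roots in F_2: f(0) = 1; f(1) = 1.
No roots, so no linear factors.
Monic irreducibles of degree 2 over GF(2): u^2 + u + 1.
None of them divide f (all give nonzero remainder).
Monic irreducibles of degree 3 over GF(2): u^3 + u + 1, u^3 + u^2 + 1.
None of them divide f (all give nonzero remainder).
No irreducible factor of degree ≤ 3 exists, so f is irreducible over GF(2).

Yes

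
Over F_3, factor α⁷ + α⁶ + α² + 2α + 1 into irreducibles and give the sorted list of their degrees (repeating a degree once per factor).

1, 1, 2, 3

Write g(α) = α⁷ + α⁶ + α² + 2α + 1.
Roots in F_3: g(0) = 1; g(1) = 0 → root; g(2) = 0 → root.
Linear factors from roots: (α + 2), (α + 1).
Complete factorization: g(α) = (α + 1)·(α + 2)·(α² + 2α + 2)·(α³ + 2α² + α + 1).
Factor degrees with multiplicity: 1 + 1 + 2 + 3 = 7.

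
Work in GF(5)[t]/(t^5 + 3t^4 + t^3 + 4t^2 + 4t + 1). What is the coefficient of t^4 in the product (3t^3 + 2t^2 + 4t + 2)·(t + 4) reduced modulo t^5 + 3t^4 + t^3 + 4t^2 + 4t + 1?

3

Multiply in GF(5)[t]: (3t^3 + 2t^2 + 4t + 2)·(t + 4) = 3t^4 + 4t^3 + 2t^2 + 3t + 3.
Reduced: 3t^4 + 4t^3 + 2t^2 + 3t + 3.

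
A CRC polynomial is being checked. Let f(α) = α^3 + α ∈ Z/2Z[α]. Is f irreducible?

No

Check for roots in Z/2Z: f(0) = 0 → root; f(1) = 0 → root.
f(0) = 0, so (α) divides f(α); f is reducible.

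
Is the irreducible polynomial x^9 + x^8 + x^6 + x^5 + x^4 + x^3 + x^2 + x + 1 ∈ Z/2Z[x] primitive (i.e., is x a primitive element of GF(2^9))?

Yes

Write f(x) = x^9 + x^8 + x^6 + x^5 + x^4 + x^3 + x^2 + x + 1.
|GF(2^9)^×| = 2^9 − 1 = 511. Prime factorization: 511 = 7·73.
f is primitive ⇔ x has order 511 in GF(2)[x]/(f), i.e. x^(511/q) ≠ 1 for each prime q | 511.
x^(73) mod f = x^8 + x^7 + x^6 + x^2 + x + 1.
x^(7) mod f = x^7.
None equal 1, so x has full order 511; f is primitive.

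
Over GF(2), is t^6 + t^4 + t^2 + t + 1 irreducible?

Yes

Write g(t) = t^6 + t^4 + t^2 + t + 1.
Check for roots in GF(2): g(0) = 1; g(1) = 1.
No roots, so no linear factors.
Monic irreducibles of degree 2 over GF(2): t^2 + t + 1.
None of them divide g (all give nonzero remainder).
Monic irreducibles of degree 3 over GF(2): t^3 + t + 1, t^3 + t^2 + 1.
None of them divide g (all give nonzero remainder).
No irreducible factor of degree ≤ 3 exists, so g is irreducible over GF(2).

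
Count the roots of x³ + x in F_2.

2

Write f(x) = x³ + x.
Evaluate at each of the 2 elements of F_2:
f(0) = 0 → root; f(1) = 0 → root.
Roots: {0, 1}.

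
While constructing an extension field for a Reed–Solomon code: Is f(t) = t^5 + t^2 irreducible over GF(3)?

Check for roots in GF(3): f(0) = 0 → root; f(1) = 2; f(2) = 0 → root.
f(0) = 0, so (t) divides f(t); f is reducible.

No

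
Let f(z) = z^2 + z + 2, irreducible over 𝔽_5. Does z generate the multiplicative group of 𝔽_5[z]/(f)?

|GF(5^2)^×| = 5^2 − 1 = 24. Prime factorization: 24 = 2^3·3.
f is primitive ⇔ z has order 24 in GF(5)[z]/(f), i.e. z^(24/q) ≠ 1 for each prime q | 24.
z^(12) mod f = 4.
z^(8) mod f = 3z + 1.
None equal 1, so z has full order 24; f is primitive.

Yes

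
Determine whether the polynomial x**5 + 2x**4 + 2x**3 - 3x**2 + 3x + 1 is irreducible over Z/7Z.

Yes

Write h(x) = x**5 + 2x**4 + 2x**3 - 3x**2 + 3x + 1.
Check for roots in Z/7Z: h(0) = 1; h(1) = 6; h(2) = 5; h(3) = 1; h(4) = 5; h(5) = 2; h(6) = 1.
No roots, so no linear factors.
Degree-2 irreducible divisors: test the 21 monic irreducibles of degree 2 over GF(7).
None of them divide h (all give nonzero remainder).
No irreducible factor of degree ≤ 2 exists, so h is irreducible over GF(7).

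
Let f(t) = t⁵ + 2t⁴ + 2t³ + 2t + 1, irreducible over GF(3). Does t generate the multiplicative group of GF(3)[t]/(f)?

|GF(3^5)^×| = 3^5 − 1 = 242. Prime factorization: 242 = 2·11^2.
f is primitive ⇔ t has order 242 in GF(3)[t]/(f), i.e. t^(242/q) ≠ 1 for each prime q | 242.
t^(121) mod f = 2.
t^(22) mod f = t⁴ + t.
None equal 1, so t has full order 242; f is primitive.

Yes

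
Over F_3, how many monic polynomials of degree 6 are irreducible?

116

x^(3^6) − x is the product of all monic irreducibles of degree dividing 6; Möbius inversion gives N = (1/6) Σ μ(6/d)·3^d.
Divisors of 6: 1, 2, 3, 6; μ(6/d) for each: 1, -1, -1, 1.
Σ = 3^1 − 3^2 − 3^3 + 3^6 = 696.
N = 696/6 = 116.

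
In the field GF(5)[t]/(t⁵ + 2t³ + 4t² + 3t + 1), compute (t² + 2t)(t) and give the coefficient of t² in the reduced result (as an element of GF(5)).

Multiply in GF(5)[t]: (t² + 2t)·(t) = t³ + 2t².
Reduced: t³ + 2t².

2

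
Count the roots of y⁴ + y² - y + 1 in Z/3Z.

0

Write f(y) = y⁴ + y² - y + 1.
Evaluate at each of the 3 elements of Z/3Z:
f(0) = 1; f(1) = 2; f(2) = 1.
No element is a root.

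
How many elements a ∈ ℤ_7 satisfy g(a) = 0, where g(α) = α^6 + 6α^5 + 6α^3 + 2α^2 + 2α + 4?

Evaluate at each of the 7 elements of ℤ_7:
g(0) = 4; g(1) = 0 → root; g(2) = 5; g(3) = 4; g(4) = 0 → root; g(5) = 0 → root; g(6) = 0 → root.
Roots: {1, 4, 5, 6}.

4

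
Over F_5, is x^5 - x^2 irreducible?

No

Write m(x) = x^5 - x^2.
Check for roots in F_5: m(0) = 0 → root; m(1) = 0 → root; m(2) = 3; m(3) = 4; m(4) = 3.
m(0) = 0, so (x) divides m(x); m is reducible.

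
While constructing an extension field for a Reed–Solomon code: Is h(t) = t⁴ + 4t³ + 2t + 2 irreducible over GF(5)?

Yes

Check for roots in GF(5): h(0) = 2; h(1) = 4; h(2) = 4; h(3) = 2; h(4) = 2.
No roots, so no linear factors.
Degree-2 irreducible divisors: test the 10 monic irreducibles of degree 2 over GF(5).
None of them divide h (all give nonzero remainder).
No irreducible factor of degree ≤ 2 exists, so h is irreducible over GF(5).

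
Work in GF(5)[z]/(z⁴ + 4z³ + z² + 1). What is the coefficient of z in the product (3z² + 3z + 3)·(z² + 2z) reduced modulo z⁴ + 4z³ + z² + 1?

1

Multiply in GF(5)[z]: (3z² + 3z + 3)·(z² + 2z) = 3z⁴ + 4z³ + 4z² + z.
Reduce using z⁴ ≡ z³ + 4z² + 4 (mod z⁴ + 4z³ + z² + 1).
Reduced: 2z³ + z² + z + 2.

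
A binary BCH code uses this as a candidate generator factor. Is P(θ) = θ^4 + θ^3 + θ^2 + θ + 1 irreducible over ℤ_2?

Yes

Check for roots in ℤ_2: P(0) = 1; P(1) = 1.
No roots, so no linear factors.
Monic irreducibles of degree 2 over GF(2): θ^2 + θ + 1.
None of them divide P (all give nonzero remainder).
No irreducible factor of degree ≤ 2 exists, so P is irreducible over GF(2).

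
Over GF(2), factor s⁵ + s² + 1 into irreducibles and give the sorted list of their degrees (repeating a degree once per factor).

5

Write f(s) = s⁵ + s² + 1.
Roots in GF(2): f(0) = 1; f(1) = 1.
Complete factorization: f(s) = (s⁵ + s² + 1).
Factor degrees with multiplicity: 5 = 5.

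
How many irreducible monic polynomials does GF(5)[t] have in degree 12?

By the necklace-counting formula, N_5(12) = (1/12) Σ_{d|12} μ(12/d)·5^d.
Divisors of 12: 1, 2, 3, 4, 6, 12; μ(12/d) for each: 0, 1, 0, -1, -1, 1.
Σ = 5^2 − 5^4 − 5^6 + 5^12 = 244124400.
N = 244124400/12 = 20343700.

20343700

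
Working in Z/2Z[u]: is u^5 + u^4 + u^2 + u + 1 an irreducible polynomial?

Yes

Write f(u) = u^5 + u^4 + u^2 + u + 1.
Check for roots in Z/2Z: f(0) = 1; f(1) = 1.
No roots, so no linear factors.
Monic irreducibles of degree 2 over GF(2): u^2 + u + 1.
None of them divide f (all give nonzero remainder).
No irreducible factor of degree ≤ 2 exists, so f is irreducible over GF(2).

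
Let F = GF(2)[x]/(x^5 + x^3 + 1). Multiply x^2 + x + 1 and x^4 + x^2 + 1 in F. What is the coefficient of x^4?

Multiply in GF(2)[x]: (x^2 + x + 1)·(x^4 + x^2 + 1) = x^6 + x^5 + x^3 + x + 1.
Reduce using x^5 ≡ x^3 + 1 (mod x^5 + x^3 + 1).
Reduced: x^4.

1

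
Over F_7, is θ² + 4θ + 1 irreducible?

Write m(θ) = θ² + 4θ + 1.
Check for roots in F_7: m(0) = 1; m(1) = 6; m(2) = 6; m(3) = 1; m(4) = 5; m(5) = 4; m(6) = 5.
No roots. A degree-2 polynomial over a field with no linear factor is irreducible.

Yes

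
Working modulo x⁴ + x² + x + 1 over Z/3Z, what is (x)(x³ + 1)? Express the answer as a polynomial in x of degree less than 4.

2x^2 + 2

Multiply in Z/3Z[x]: (x)·(x³ + 1) = x⁴ + x.
Reduce using x⁴ ≡ 2x² + 2x + 2 (mod x⁴ + x² + x + 1).
Reduced: 2x² + 2.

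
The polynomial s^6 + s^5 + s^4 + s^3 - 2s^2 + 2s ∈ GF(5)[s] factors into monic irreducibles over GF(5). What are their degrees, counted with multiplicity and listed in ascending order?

1, 2, 3

Write h(s) = s^6 + s^5 + s^4 + s^3 - 2s^2 + 2s.
Roots in GF(5): h(0) = 0 → root; h(1) = 4; h(2) = 1; h(3) = 3; h(4) = 1.
Linear factors from roots: (s).
Complete factorization: h(s) = (s)·(s^2 + 2s - 2)·(s^3 - s^2 - 1).
Factor degrees with multiplicity: 1 + 2 + 3 = 6.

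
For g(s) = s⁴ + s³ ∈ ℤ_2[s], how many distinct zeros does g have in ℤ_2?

Evaluate at each of the 2 elements of ℤ_2:
g(0) = 0 → root; g(1) = 0 → root.
Roots: {0, 1}.

2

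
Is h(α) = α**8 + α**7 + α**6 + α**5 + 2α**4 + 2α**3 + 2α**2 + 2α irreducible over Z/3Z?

Check for roots in Z/3Z: h(0) = 0 → root; h(1) = 0 → root; h(2) = 0 → root.
h(0) = 0, so (α) divides h(α); h is reducible.

No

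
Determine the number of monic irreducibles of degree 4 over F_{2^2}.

60

By the necklace-counting formula, N_4(4) = (1/4) Σ_{d|4} μ(4/d)·4^d.
Divisors of 4: 1, 2, 4; μ(4/d) for each: 0, -1, 1.
Σ = − 4^2 + 4^4 = 240.
N = 240/4 = 60.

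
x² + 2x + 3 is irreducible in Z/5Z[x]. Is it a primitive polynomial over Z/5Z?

Write f(x) = x² + 2x + 3.
|GF(5^2)^×| = 5^2 − 1 = 24. Prime factorization: 24 = 2^3·3.
f is primitive ⇔ x has order 24 in GF(5)[x]/(f), i.e. x^(24/q) ≠ 1 for each prime q | 24.
x^(12) mod f = 4.
x^(8) mod f = 4x + 1.
None equal 1, so x has full order 24; f is primitive.

Yes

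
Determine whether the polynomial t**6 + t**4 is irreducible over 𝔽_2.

Write m(t) = t**6 + t**4.
Check for roots in 𝔽_2: m(0) = 0 → root; m(1) = 0 → root.
m(0) = 0, so (t) divides m(t); m is reducible.

No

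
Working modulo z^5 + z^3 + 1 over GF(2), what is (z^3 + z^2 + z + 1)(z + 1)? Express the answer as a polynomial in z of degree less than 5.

Multiply in GF(2)[z]: (z^3 + z^2 + z + 1)·(z + 1) = z^4 + 1.
Reduced: z^4 + 1.

z^4 + 1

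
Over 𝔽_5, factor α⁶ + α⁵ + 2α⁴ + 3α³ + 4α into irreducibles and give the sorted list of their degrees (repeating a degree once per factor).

1, 1, 1, 3

Write h(α) = α⁶ + α⁵ + 2α⁴ + 3α³ + 4α.
Roots in 𝔽_5: h(0) = 0 → root; h(1) = 1; h(2) = 0 → root; h(3) = 2; h(4) = 0 → root.
Linear factors from roots: (α), (α + 3), (α + 1).
Complete factorization: h(α) = (α)·(α + 1)·(α + 3)·(α³ + 2α² + α + 3).
Factor degrees with multiplicity: 1 + 1 + 1 + 3 = 6.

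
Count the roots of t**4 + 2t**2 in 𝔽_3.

Write h(t) = t**4 + 2t**2.
Evaluate at each of the 3 elements of 𝔽_3:
h(0) = 0 → root; h(1) = 0 → root; h(2) = 0 → root.
Roots: {0, 1, 2}.

3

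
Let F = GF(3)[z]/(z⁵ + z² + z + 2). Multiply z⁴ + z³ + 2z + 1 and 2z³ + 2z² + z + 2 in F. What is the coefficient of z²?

Multiply in GF(3)[z]: (z⁴ + z³ + 2z + 1)·(2z³ + 2z² + z + 2) = 2z⁷ + z⁶ + z⁴ + 2z³ + z² + 2z + 2.
Reduce using z⁵ ≡ 2z² + 2z + 1 (mod z⁵ + z² + z + 2).
Reduced: 2z⁴ + 2z³ + 2z² + 2.

2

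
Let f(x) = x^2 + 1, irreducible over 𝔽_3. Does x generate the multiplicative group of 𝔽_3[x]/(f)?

No

|GF(3^2)^×| = 3^2 − 1 = 8. Prime factorization: 8 = 2^3.
f is primitive ⇔ x has order 8 in GF(3)[x]/(f), i.e. x^(8/q) ≠ 1 for each prime q | 8.
x^(4) mod f = 1
Since x^(4) = 1, the order of x divides 4 < 8; not primitive.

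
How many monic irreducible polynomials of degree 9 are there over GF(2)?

56

The number of monic irreducibles of degree 9 over GF(2) is (1/9)·Σ_{d∣9} μ(9/d) 2^d.
Divisors of 9: 1, 3, 9; μ(9/d) for each: 0, -1, 1.
Σ = − 2^3 + 2^9 = 504.
N = 504/9 = 56.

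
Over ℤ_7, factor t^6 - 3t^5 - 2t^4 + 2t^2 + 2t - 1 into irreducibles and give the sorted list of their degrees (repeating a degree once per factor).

Write g(t) = t^6 - 3t^5 - 2t^4 + 2t^2 + 2t - 1.
Complete factorization: g(t) = (t^3 - 2t^2 - t - 1)·(t^3 - t^2 - 3t + 1).
Factor degrees with multiplicity: 3 + 3 = 6.

3, 3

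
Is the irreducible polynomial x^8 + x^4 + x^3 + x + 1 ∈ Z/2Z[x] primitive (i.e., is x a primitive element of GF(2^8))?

No

Write f(x) = x^8 + x^4 + x^3 + x + 1.
|GF(2^8)^×| = 2^8 − 1 = 255. Prime factorization: 255 = 3·5·17.
f is primitive ⇔ x has order 255 in GF(2)[x]/(f), i.e. x^(255/q) ≠ 1 for each prime q | 255.
x^(85) mod f = x^7 + x^5 + x^4 + x^3 + x^2 + 1.
x^(51) mod f = 1
x^(15) mod f = x^5 + x^3 + x^2 + x + 1.
Since x^(51) = 1, the order of x divides 51 < 255; not primitive.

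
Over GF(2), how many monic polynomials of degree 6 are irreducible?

9

Gauss's count: N_{2}(6) = (1/6) Σ_{d|6} μ(6/d)·2^d.
Divisors of 6: 1, 2, 3, 6; μ(6/d) for each: 1, -1, -1, 1.
Σ = 2^1 − 2^2 − 2^3 + 2^6 = 54.
N = 54/6 = 9.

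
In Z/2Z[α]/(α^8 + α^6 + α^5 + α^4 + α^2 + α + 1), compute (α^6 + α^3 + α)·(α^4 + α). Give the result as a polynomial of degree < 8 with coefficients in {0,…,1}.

α^7 + α^4 + α^3 + α^2 + α + 1

Multiply in Z/2Z[α]: (α^6 + α^3 + α)·(α^4 + α) = α^10 + α^5 + α^4 + α^2.
Reduce using α^8 ≡ α^6 + α^5 + α^4 + α^2 + α + 1 (mod α^8 + α^6 + α^5 + α^4 + α^2 + α + 1).
Reduced: α^7 + α^4 + α^3 + α^2 + α + 1.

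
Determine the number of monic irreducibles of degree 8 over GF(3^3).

Gauss's count: N_{27}(8) = (1/8) Σ_{d|8} μ(8/d)·27^d.
Divisors of 8: 1, 2, 4, 8; μ(8/d) for each: 0, 0, -1, 1.
Σ = − 27^4 + 27^8 = 282429005040.
N = 282429005040/8 = 35303625630.

35303625630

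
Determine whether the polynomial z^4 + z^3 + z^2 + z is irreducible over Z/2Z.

Write P(z) = z^4 + z^3 + z^2 + z.
Check for roots in Z/2Z: P(0) = 0 → root; P(1) = 0 → root.
P(0) = 0, so (z) divides P(z); P is reducible.

No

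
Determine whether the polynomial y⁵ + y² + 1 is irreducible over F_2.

Write P(y) = y⁵ + y² + 1.
Check for roots in F_2: P(0) = 1; P(1) = 1.
No roots, so no linear factors.
Monic irreducibles of degree 2 over GF(2): y² + y + 1.
None of them divide P (all give nonzero remainder).
No irreducible factor of degree ≤ 2 exists, so P is irreducible over GF(2).

Yes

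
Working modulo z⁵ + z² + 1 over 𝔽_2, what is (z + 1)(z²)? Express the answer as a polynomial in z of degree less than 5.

Multiply in 𝔽_2[z]: (z + 1)·(z²) = z³ + z².
Reduced: z³ + z².

z^3 + z^2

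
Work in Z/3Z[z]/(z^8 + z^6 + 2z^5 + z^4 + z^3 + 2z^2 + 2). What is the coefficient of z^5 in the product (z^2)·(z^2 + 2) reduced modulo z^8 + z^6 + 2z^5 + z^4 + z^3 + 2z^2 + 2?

0

Multiply in Z/3Z[z]: (z^2)·(z^2 + 2) = z^4 + 2z^2.
Reduced: z^4 + 2z^2.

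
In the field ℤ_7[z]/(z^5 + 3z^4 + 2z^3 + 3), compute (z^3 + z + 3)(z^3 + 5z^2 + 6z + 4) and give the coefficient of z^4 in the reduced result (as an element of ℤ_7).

6

Multiply in ℤ_7[z]: (z^3 + z + 3)·(z^3 + 5z^2 + 6z + 4) = z^6 + 5z^5 + 5z^3 + z + 5.
Reduce using z^5 ≡ 4z^4 + 5z^3 + 4 (mod z^5 + 3z^4 + 2z^3 + 3).
Reduced: 6z^4 + z^3 + 5z + 6.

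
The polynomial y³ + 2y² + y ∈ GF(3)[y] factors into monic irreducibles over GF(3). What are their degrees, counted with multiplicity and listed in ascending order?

1, 1, 1

Write h(y) = y³ + 2y² + y.
Roots in GF(3): h(0) = 0 → root; h(1) = 1; h(2) = 0 → root.
Linear factors from roots: (y), (y + 1).
Complete factorization: h(y) = (y)·(y + 1)^2.
Factor degrees with multiplicity: 1 + 1 + 1 = 3.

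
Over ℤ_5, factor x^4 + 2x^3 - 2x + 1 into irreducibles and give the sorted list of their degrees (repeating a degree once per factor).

Write f(x) = x^4 + 2x^3 - 2x + 1.
Roots in ℤ_5: f(0) = 1; f(1) = 2; f(2) = 4; f(3) = 0 → root; f(4) = 2.
Linear factors from roots: (x + 2).
Complete factorization: f(x) = (x + 2)^2·(x^2 - 2x - 1).
Factor degrees with multiplicity: 1 + 1 + 2 = 4.

1, 1, 2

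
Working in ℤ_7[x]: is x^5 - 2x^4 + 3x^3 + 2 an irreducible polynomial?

Write m(x) = x^5 - 2x^4 + 3x^3 + 2.
Check for roots in ℤ_7: m(0) = 2; m(1) = 4; m(2) = 5; m(3) = 3; m(4) = 6; m(5) = 5; m(6) = 3.
No roots, so no linear factors.
Degree-2 irreducible divisors: test the 21 monic irreducibles of degree 2 over GF(7).
None of them divide m (all give nonzero remainder).
No irreducible factor of degree ≤ 2 exists, so m is irreducible over GF(7).

Yes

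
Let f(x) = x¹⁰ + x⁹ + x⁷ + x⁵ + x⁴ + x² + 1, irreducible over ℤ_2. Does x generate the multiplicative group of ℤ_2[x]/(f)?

|GF(2^10)^×| = 2^10 − 1 = 1023. Prime factorization: 1023 = 3·11·31.
f is primitive ⇔ x has order 1023 in GF(2)[x]/(f), i.e. x^(1023/q) ≠ 1 for each prime q | 1023.
x^(341) mod f = x⁶ + x⁴ + x³ + x² + x + 1.
x^(93) mod f = x⁹ + x⁸ + x⁷ + x⁶ + 1.
x^(33) mod f = x⁸ + x⁷ + x⁵ + x².
None equal 1, so x has full order 1023; f is primitive.

Yes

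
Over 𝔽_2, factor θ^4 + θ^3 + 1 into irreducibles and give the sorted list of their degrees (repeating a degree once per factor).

Write h(θ) = θ^4 + θ^3 + 1.
Roots in 𝔽_2: h(0) = 1; h(1) = 1.
Complete factorization: h(θ) = (θ^4 + θ^3 + 1).
Factor degrees with multiplicity: 4 = 4.

4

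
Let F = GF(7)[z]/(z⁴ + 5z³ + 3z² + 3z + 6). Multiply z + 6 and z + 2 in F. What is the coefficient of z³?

0

Multiply in GF(7)[z]: (z + 6)·(z + 2) = z² + z + 5.
Reduced: z² + z + 5.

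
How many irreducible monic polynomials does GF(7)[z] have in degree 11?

179756976

x^(7^11) − x is the product of all monic irreducibles of degree dividing 11; Möbius inversion gives N = (1/11) Σ μ(11/d)·7^d.
Divisors of 11: 1, 11; μ(11/d) for each: -1, 1.
Σ = − 7^1 + 7^11 = 1977326736.
N = 1977326736/11 = 179756976.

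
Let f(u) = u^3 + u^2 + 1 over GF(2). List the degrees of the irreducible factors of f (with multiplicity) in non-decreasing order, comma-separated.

3

Roots in GF(2): f(0) = 1; f(1) = 1.
Complete factorization: f(u) = (u^3 + u^2 + 1).
Factor degrees with multiplicity: 3 = 3.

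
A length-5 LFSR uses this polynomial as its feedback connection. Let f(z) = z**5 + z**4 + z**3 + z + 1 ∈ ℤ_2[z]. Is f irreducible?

Yes

Check for roots in ℤ_2: f(0) = 1; f(1) = 1.
No roots, so no linear factors.
Monic irreducibles of degree 2 over GF(2): z**2 + z + 1.
None of them divide f (all give nonzero remainder).
No irreducible factor of degree ≤ 2 exists, so f is irreducible over GF(2).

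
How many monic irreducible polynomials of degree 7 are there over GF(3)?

312

Gauss's count: N_{3}(7) = (1/7) Σ_{d|7} μ(7/d)·3^d.
Divisors of 7: 1, 7; μ(7/d) for each: -1, 1.
Σ = − 3^1 + 3^7 = 2184.
N = 2184/7 = 312.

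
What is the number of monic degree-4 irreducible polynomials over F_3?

x^(3^4) − x is the product of all monic irreducibles of degree dividing 4; Möbius inversion gives N = (1/4) Σ μ(4/d)·3^d.
Divisors of 4: 1, 2, 4; μ(4/d) for each: 0, -1, 1.
Σ = − 3^2 + 3^4 = 72.
N = 72/4 = 18.

18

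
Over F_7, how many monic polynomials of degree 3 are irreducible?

112

The number of monic irreducibles of degree 3 over GF(7) is (1/3)·Σ_{d∣3} μ(3/d) 7^d.
Divisors of 3: 1, 3; μ(3/d) for each: -1, 1.
Σ = − 7^1 + 7^3 = 336.
N = 336/3 = 112.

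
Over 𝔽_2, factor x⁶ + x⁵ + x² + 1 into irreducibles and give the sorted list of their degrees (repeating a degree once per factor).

Write h(x) = x⁶ + x⁵ + x² + 1.
Roots in 𝔽_2: h(0) = 1; h(1) = 0 → root.
Linear factors from roots: (x + 1).
Complete factorization: h(x) = (x + 1)·(x² + x + 1)·(x³ + x² + 1).
Factor degrees with multiplicity: 1 + 2 + 3 = 6.

1, 2, 3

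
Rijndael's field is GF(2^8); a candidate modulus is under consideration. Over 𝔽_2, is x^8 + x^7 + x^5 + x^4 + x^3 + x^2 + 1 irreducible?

Yes

Write m(x) = x^8 + x^7 + x^5 + x^4 + x^3 + x^2 + 1.
Check for roots in 𝔽_2: m(0) = 1; m(1) = 1.
No roots, so no linear factors.
Monic irreducibles of degree 2 over GF(2): x^2 + x + 1.
None of them divide m (all give nonzero remainder).
Monic irreducibles of degree 3 over GF(2): x^3 + x + 1, x^3 + x^2 + 1.
None of them divide m (all give nonzero remainder).
Monic irreducibles of degree 4 over GF(2): x^4 + x + 1, x^4 + x^3 + 1, x^4 + x^3 + x^2 + x + 1.
None of them divide m (all give nonzero remainder).
No irreducible factor of degree ≤ 4 exists, so m is irreducible over GF(2).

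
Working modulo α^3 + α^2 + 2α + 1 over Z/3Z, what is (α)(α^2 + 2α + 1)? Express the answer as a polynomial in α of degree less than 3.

α^2 + 2α + 2

Multiply in Z/3Z[α]: (α)·(α^2 + 2α + 1) = α^3 + 2α^2 + α.
Reduce using α^3 ≡ 2α^2 + α + 2 (mod α^3 + α^2 + 2α + 1).
Reduced: α^2 + 2α + 2.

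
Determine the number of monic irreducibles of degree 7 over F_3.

312

x^(3^7) − x is the product of all monic irreducibles of degree dividing 7; Möbius inversion gives N = (1/7) Σ μ(7/d)·3^d.
Divisors of 7: 1, 7; μ(7/d) for each: -1, 1.
Σ = − 3^1 + 3^7 = 2184.
N = 2184/7 = 312.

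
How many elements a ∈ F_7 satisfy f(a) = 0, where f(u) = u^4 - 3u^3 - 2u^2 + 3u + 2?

Evaluate at each of the 7 elements of F_7:
f(0) = 2; f(1) = 1; f(2) = 6; f(3) = 0 → root; f(4) = 4; f(5) = 0 → root; f(6) = 1.
Roots: {3, 5}.

2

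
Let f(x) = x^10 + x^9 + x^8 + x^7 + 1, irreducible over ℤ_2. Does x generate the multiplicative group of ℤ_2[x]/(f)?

|GF(2^10)^×| = 2^10 − 1 = 1023. Prime factorization: 1023 = 3·11·31.
f is primitive ⇔ x has order 1023 in GF(2)[x]/(f), i.e. x^(1023/q) ≠ 1 for each prime q | 1023.
x^(341) mod f = 1
x^(93) mod f = x^9 + x^6 + x.
x^(33) mod f = x^6 + x^5 + x^3 + x + 1.
Since x^(341) = 1, the order of x divides 341 < 1023; not primitive.

No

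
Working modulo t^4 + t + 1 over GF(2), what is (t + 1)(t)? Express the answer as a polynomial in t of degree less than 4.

t^2 + t

Multiply in GF(2)[t]: (t + 1)·(t) = t^2 + t.
Reduced: t^2 + t.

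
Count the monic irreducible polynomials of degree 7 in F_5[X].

11160

By the necklace-counting formula, N_5(7) = (1/7) Σ_{d|7} μ(7/d)·5^d.
Divisors of 7: 1, 7; μ(7/d) for each: -1, 1.
Σ = − 5^1 + 5^7 = 78120.
N = 78120/7 = 11160.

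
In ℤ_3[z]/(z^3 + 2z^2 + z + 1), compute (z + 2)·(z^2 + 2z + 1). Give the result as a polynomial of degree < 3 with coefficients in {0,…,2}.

Multiply in ℤ_3[z]: (z + 2)·(z^2 + 2z + 1) = z^3 + z^2 + 2z + 2.
Reduce using z^3 ≡ z^2 + 2z + 2 (mod z^3 + 2z^2 + z + 1).
Reduced: 2z^2 + z + 1.

2z^2 + z + 1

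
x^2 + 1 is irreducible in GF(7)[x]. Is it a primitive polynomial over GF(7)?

Write f(x) = x^2 + 1.
|GF(7^2)^×| = 7^2 − 1 = 48. Prime factorization: 48 = 2^4·3.
f is primitive ⇔ x has order 48 in GF(7)[x]/(f), i.e. x^(48/q) ≠ 1 for each prime q | 48.
x^(24) mod f = 1
x^(16) mod f = 1
Since x^(24) = 1, the order of x divides 24 < 48; not primitive.

No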